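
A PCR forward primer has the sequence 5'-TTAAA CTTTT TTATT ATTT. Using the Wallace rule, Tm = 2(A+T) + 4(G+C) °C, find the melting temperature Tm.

Scanning the sequence gives T=13, G=0, C=1, A=5.
So N_AT = 18 and N_GC = 1.
Tm = 2(18) + 4(1) = 36 + 4 = 40°C

40°C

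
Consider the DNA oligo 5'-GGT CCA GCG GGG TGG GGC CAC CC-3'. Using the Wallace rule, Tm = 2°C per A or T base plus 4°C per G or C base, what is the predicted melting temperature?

84°C

Base counts: T=2, A=2, G=11, C=8
AT pairs contribute 4, GC pairs contribute 19.
Tm = 4·19 + 2·4 = 76 + 8 = 84°C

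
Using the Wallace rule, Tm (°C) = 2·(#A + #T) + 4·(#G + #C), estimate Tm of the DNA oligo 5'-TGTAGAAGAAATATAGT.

42°C

Scanning the sequence gives G=4, A=8, C=0, T=5.
So N_AT = 13 and N_GC = 4.
Tm = 2×13 + 4×4 = 42°C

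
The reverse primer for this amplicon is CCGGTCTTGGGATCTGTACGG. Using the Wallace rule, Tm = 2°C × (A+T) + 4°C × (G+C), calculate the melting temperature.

Scanning the sequence gives T=6, C=5, G=8, A=2.
AT pairs contribute 8, GC pairs contribute 13.
Tm = 4·13 + 2·8 = 52 + 16 = 68°C

68°C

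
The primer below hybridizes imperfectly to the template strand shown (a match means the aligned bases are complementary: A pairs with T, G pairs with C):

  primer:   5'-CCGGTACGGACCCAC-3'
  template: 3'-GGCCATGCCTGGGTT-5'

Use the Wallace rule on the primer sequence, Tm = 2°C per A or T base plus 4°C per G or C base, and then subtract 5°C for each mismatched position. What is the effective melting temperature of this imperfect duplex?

47°C

Primer base counts: A=3, T=1, G=4, C=7 → A+T=4, G+C=11
Perfect-match Tm = 2(4) + 4(11) = 8 + 44 = 52°C
Mismatches (positions where the bases are not complementary): 1 (at position 15)
Effective Tm = 52 − 1×5 = 52 − 5 = 47°C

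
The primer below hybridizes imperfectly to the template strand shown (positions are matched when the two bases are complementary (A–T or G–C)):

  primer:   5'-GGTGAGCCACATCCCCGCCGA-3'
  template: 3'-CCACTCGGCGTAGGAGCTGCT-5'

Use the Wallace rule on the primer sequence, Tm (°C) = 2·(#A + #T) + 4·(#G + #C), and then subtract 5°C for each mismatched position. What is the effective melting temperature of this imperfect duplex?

57°C

Primer base counts: A=4, T=2, G=6, C=9 → A+T=6, G+C=15
Perfect-match Tm = 2(6) + 4(15) = 12 + 60 = 72°C
Mismatches (positions where the bases are not complementary): 3 (at positions 9, 15, 18)
Effective Tm = 72 − 3×5 = 72 − 15 = 57°C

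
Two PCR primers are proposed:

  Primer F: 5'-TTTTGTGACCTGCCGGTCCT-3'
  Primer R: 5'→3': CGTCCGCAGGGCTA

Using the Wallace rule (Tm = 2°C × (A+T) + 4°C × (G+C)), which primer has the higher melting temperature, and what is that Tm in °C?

Primer F, 62°C

Primer F: A+T=9, G+C=11 → Tm = 2(9)+4(11) = 62°C
Primer R: A+T=4, G+C=10 → Tm = 2(4)+4(10) = 48°C
62°C vs 48°C → primer F is higher.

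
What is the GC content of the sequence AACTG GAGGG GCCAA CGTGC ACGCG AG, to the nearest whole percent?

67%

Base counts: T=2, A=7, G=11, C=7
G+C = 11 + 7 = 18 out of 27 bases
%GC = 18/27 × 100 = 66.67% ≈ 67%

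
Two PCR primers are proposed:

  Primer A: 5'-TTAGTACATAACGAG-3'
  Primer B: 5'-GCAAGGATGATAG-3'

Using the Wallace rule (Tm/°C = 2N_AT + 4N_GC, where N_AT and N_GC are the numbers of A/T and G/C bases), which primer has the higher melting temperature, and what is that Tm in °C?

Primer A: A+T=10, G+C=5 → Tm = 2(10)+4(5) = 40°C
Primer B: A+T=7, G+C=6 → Tm = 2(7)+4(6) = 38°C
40°C vs 38°C → primer A is higher.

Primer A, 40°C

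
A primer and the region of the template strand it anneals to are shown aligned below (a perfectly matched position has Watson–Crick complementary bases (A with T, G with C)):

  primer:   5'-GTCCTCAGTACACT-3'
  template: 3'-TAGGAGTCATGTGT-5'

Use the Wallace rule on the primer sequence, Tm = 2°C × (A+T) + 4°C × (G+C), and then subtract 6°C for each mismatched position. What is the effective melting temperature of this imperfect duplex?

Primer base counts: A=3, T=4, G=2, C=5 → A+T=7, G+C=7
Perfect-match Tm = 2(7) + 4(7) = 14 + 28 = 42°C
Mismatches (positions where the bases are not complementary): 2 (at positions 1, 14)
Effective Tm = 42 − 2×6 = 42 − 12 = 30°C

30°C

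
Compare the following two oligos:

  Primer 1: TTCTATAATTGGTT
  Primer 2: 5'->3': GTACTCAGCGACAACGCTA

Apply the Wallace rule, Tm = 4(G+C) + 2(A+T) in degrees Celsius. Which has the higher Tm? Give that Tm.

Primer 1: A+T=11, G+C=3 → Tm = 2(11)+4(3) = 34°C
Primer 2: A+T=9, G+C=10 → Tm = 2(9)+4(10) = 58°C
34°C vs 58°C → primer 2 is higher.

Primer 2, 58°C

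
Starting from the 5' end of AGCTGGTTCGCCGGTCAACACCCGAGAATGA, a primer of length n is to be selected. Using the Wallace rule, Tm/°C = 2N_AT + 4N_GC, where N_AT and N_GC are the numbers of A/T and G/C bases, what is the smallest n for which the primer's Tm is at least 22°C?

n = 7

First 6 bases: AGCTGG → Tm = 20°C (< 22°C)
First 7 bases: AGCTGGT → Tm = 22°C (≥ 22°C)
Since every base adds ≥2°C, Tm only increases with n, so the threshold is first crossed at n = 7.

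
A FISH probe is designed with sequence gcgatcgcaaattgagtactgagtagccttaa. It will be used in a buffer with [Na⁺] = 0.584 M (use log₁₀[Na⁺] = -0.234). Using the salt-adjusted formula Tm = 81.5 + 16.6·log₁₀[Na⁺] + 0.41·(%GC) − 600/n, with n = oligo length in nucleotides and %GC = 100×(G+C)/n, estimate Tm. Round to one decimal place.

76.8°C

Length n = 32. Counting bases: A=10, G=8, T=8, C=6
G+C = 14, so %GC = 14/32 × 100 = 43.75%
Salt term: 16.6 × (-0.234) = -3.884
GC term: 0.41 × 43.75 = 17.938; length term: −600/32 = −18.75
Tm = 81.5 + (-3.884) + 17.938 − 18.75 = 76.804 → 76.8°C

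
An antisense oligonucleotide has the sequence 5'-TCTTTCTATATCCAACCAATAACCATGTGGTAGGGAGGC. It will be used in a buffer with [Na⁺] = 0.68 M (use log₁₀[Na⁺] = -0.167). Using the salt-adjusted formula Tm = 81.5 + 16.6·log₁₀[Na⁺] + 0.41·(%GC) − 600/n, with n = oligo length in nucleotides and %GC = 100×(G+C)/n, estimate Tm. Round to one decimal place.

Length n = 39. Base counts: C=9, G=8, T=11, A=11
G+C = 17, so %GC = 17/39 × 100 = 43.59%
Salt term: 16.6 × (-0.167) = -2.772
GC term: 0.41 × 43.59 = 17.872; length term: −600/39 = −15.385
Tm = 81.5 + (-2.772) + 17.872 − 15.385 = 81.215 → 81.2°C

81.2°C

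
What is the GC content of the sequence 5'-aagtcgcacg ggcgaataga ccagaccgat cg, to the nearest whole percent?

59%

Counting bases: T=3, G=10, C=9, A=10
G+C = 10 + 9 = 19 out of 32 bases
%GC = 19/32 × 100 = 59.38% ≈ 59%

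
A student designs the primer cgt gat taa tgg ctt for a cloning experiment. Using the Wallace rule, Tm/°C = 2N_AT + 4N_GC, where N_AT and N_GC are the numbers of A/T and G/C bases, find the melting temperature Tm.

T=6, C=2, A=3, G=4
So N_AT = 9 and N_GC = 6.
Tm = 2(9) + 4(6) = 18 + 24 = 42°C

42°C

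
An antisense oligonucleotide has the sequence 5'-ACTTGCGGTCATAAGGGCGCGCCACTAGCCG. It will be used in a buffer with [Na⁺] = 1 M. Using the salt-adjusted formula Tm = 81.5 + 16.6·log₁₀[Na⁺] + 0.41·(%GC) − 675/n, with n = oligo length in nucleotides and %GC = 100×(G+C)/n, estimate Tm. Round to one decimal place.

Length n = 31. Counting bases: A=6, C=10, T=5, G=10
G+C = 20, so %GC = 20/31 × 100 = 64.516%
Salt term: 16.6 × (0) = 0
GC term: 0.41 × 64.516 = 26.452; length term: −675/31 = −21.774
Tm = 81.5 + (0) + 26.452 − 21.774 = 86.178 → 86.2°C

86.2°C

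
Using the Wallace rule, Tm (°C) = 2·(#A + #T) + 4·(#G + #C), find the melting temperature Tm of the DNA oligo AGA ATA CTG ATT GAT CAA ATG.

Counting bases: T=6, A=9, G=4, C=2
A+T = 15, G+C = 6
Tm = 4·6 + 2·15 = 24 + 30 = 54°C

54°C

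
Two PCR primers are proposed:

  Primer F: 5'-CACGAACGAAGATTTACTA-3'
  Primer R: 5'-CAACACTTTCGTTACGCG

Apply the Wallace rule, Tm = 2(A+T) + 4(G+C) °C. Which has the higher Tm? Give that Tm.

Primer F: A+T=12, G+C=7 → Tm = 2(12)+4(7) = 52°C
Primer R: A+T=9, G+C=9 → Tm = 2(9)+4(9) = 54°C
52°C vs 54°C → primer R is higher.

Primer R, 54°C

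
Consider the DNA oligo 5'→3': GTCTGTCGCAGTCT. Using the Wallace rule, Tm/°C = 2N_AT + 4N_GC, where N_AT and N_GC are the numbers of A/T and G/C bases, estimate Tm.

44°C

Scanning the sequence gives C=4, T=5, G=4, A=1.
So N_AT = 6 and N_GC = 8.
Tm = 2×6 + 4×8 = 44°C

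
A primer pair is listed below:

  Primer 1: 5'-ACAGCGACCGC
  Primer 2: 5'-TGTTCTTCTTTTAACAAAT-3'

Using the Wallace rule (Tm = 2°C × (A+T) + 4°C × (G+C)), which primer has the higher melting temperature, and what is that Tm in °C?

Primer 1: A+T=3, G+C=8 → Tm = 2(3)+4(8) = 38°C
Primer 2: A+T=15, G+C=4 → Tm = 2(15)+4(4) = 46°C
38°C vs 46°C → primer 2 is higher.

Primer 2, 46°C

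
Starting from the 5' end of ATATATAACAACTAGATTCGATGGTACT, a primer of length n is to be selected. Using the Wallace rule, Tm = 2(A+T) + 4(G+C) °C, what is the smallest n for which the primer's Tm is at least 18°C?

n = 9

First 8 bases: ATATATAA → Tm = 16°C (< 18°C)
First 9 bases: ATATATAAC → Tm = 20°C (≥ 18°C)
Since every base adds ≥2°C, Tm only increases with n, so the threshold is first crossed at n = 9.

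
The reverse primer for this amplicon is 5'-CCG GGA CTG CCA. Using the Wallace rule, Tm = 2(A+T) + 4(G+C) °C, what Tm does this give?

Counting bases: T=1, C=5, A=2, G=4
AT pairs contribute 3, GC pairs contribute 9.
Tm = 4·9 + 2·3 = 36 + 6 = 42°C

42°C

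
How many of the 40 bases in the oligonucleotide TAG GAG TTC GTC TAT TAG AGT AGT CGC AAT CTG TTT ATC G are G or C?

Scanning the sequence gives T=15, C=6, A=9, G=10.
Total G or C: 10 + 6 = 16

16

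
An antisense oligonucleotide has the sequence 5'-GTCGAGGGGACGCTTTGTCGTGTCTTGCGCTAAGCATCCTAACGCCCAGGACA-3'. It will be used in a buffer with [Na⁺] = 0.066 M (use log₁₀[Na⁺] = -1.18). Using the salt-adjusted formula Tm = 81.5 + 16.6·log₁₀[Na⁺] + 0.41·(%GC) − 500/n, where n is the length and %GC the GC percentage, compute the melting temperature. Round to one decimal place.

76.5°C

Length n = 53. Counting bases: G=16, C=15, T=12, A=10
G+C = 31, so %GC = 31/53 × 100 = 58.491%
Salt term: 16.6 × (-1.18) = -19.588
GC term: 0.41 × 58.491 = 23.981; length term: −500/53 = −9.434
Tm = 81.5 + (-19.588) + 23.981 − 9.434 = 76.459 → 76.5°C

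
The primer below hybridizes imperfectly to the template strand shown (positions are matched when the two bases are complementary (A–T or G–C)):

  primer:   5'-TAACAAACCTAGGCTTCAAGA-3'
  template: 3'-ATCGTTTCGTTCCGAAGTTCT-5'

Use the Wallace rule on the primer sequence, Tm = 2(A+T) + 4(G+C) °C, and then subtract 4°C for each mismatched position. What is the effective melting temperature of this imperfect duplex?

46°C

Primer base counts: A=9, T=4, G=3, C=5 → A+T=13, G+C=8
Perfect-match Tm = 2(13) + 4(8) = 26 + 32 = 58°C
Mismatches (positions where the bases are not complementary): 3 (at positions 3, 8, 10)
Effective Tm = 58 − 3×4 = 58 − 12 = 46°C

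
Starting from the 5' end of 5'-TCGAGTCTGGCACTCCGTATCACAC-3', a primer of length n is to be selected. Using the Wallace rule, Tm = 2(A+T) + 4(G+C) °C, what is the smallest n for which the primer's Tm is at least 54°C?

n = 17

First 16 bases: TCGAGTCTGGCACTCC → Tm = 52°C (< 54°C)
First 17 bases: TCGAGTCTGGCACTCCG → Tm = 56°C (≥ 54°C)
Each additional base adds 2°C (A/T) or 4°C (G/C), so Tm is non-decreasing in n; n = 17 is the first length to reach 54°C.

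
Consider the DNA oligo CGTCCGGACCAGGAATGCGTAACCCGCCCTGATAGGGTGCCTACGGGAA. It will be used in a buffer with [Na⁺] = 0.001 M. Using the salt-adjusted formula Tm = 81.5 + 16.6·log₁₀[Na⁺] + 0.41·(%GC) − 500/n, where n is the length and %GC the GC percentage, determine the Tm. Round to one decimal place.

Length n = 49. Base counts: C=15, A=11, T=7, G=16
G+C = 31, so %GC = 31/49 × 100 = 63.265%
Salt term: 16.6 × (-3) = -49.8
GC term: 0.41 × 63.265 = 25.939; length term: −500/49 = −10.204
Tm = 81.5 + (-49.8) + 25.939 − 10.204 = 47.435 → 47.4°C

47.4°C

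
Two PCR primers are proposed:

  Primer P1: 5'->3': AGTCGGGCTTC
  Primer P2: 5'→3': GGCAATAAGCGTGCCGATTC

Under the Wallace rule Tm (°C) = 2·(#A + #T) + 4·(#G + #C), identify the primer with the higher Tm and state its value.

Primer P2, 62°C

Primer P1: A+T=4, G+C=7 → Tm = 2(4)+4(7) = 36°C
Primer P2: A+T=9, G+C=11 → Tm = 2(9)+4(11) = 62°C
36°C vs 62°C → primer P2 is higher.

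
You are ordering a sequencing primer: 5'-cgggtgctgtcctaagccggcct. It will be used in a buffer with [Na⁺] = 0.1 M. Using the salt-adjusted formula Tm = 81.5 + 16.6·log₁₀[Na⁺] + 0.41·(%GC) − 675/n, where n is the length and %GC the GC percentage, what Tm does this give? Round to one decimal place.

Length n = 23. T=5, C=8, G=8, A=2
G+C = 16, so %GC = 16/23 × 100 = 69.565%
Salt term: 16.6 × (-1) = -16.6
GC term: 0.41 × 69.565 = 28.522; length term: −675/23 = −29.348
Tm = 81.5 + (-16.6) + 28.522 − 29.348 = 64.074 → 64.1°C

64.1°C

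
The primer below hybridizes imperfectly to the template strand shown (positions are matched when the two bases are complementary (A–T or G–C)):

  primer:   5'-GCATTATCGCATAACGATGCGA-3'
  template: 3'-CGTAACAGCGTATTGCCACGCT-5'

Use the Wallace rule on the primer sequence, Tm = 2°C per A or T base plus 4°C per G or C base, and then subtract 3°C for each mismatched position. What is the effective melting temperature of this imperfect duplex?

Primer base counts: A=7, T=5, G=5, C=5 → A+T=12, G+C=10
Perfect-match Tm = 2(12) + 4(10) = 24 + 40 = 64°C
Mismatches (positions where the bases are not complementary): 2 (at positions 6, 17)
Effective Tm = 64 − 2×3 = 64 − 6 = 58°C

58°C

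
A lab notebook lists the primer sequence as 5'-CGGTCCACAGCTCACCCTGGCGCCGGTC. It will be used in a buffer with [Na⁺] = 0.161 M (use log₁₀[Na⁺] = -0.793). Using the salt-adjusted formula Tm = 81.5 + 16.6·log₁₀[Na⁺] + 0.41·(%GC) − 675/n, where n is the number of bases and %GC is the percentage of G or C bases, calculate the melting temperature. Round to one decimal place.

75.0°C

Length n = 28. Counting bases: G=8, C=13, T=4, A=3
G+C = 21, so %GC = 21/28 × 100 = 75%
Salt term: 16.6 × (-0.793) = -13.164
GC term: 0.41 × 75 = 30.75; length term: −675/28 = −24.107
Tm = 81.5 + (-13.164) + 30.75 − 24.107 = 74.979 → 75.0°C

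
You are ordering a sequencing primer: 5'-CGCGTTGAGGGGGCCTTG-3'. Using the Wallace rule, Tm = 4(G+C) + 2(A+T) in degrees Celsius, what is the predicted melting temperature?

Base counts: C=4, G=9, A=1, T=4
So N_AT = 5 and N_GC = 13.
Tm = 2(5) + 4(13) = 10 + 52 = 62°C

62°C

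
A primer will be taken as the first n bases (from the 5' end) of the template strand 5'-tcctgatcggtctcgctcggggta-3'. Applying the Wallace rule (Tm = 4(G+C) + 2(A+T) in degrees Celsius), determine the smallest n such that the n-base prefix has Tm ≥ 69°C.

First 20 bases: TCCTGATCGGTCTCGCTCGG → Tm = 66°C (< 69°C)
First 21 bases: TCCTGATCGGTCTCGCTCGGG → Tm = 70°C (≥ 69°C)
Each additional base adds 2°C (A/T) or 4°C (G/C), so Tm is non-decreasing in n; n = 21 is the first length to reach 69°C.

n = 21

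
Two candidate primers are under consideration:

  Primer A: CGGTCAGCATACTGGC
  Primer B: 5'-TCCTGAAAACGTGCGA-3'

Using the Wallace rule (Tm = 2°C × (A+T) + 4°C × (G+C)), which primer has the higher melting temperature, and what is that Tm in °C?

Primer A, 52°C

Primer A: A+T=6, G+C=10 → Tm = 2(6)+4(10) = 52°C
Primer B: A+T=8, G+C=8 → Tm = 2(8)+4(8) = 48°C
52°C vs 48°C → primer A is higher.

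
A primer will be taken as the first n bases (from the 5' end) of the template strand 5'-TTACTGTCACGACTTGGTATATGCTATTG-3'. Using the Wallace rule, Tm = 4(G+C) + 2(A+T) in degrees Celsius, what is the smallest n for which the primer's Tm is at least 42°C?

n = 15

First 14 bases: TTACTGTCACGACT → Tm = 40°C (< 42°C)
First 15 bases: TTACTGTCACGACTT → Tm = 42°C (≥ 42°C)
Each additional base adds 2°C (A/T) or 4°C (G/C), so Tm is non-decreasing in n; n = 15 is the first length to reach 42°C.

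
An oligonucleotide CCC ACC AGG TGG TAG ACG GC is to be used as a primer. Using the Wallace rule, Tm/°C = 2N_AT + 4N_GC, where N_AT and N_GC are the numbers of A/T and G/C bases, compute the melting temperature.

Scanning the sequence gives C=7, A=4, T=2, G=7.
AT pairs contribute 6, GC pairs contribute 14.
Tm = 4·14 + 2·6 = 56 + 12 = 68°C

68°C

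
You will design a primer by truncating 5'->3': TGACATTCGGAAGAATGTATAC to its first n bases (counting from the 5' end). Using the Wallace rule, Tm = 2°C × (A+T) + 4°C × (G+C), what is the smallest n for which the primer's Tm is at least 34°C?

n = 12

First 11 bases: TGACATTCGGA → Tm = 32°C (< 34°C)
First 12 bases: TGACATTCGGAA → Tm = 34°C (≥ 34°C)
Since every base adds ≥2°C, Tm only increases with n, so the threshold is first crossed at n = 12.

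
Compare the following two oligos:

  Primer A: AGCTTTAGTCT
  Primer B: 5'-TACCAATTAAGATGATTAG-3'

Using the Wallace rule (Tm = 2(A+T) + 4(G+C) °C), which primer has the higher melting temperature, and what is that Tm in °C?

Primer A: A+T=7, G+C=4 → Tm = 2(7)+4(4) = 30°C
Primer B: A+T=14, G+C=5 → Tm = 2(14)+4(5) = 48°C
30°C vs 48°C → primer B is higher.

Primer B, 48°C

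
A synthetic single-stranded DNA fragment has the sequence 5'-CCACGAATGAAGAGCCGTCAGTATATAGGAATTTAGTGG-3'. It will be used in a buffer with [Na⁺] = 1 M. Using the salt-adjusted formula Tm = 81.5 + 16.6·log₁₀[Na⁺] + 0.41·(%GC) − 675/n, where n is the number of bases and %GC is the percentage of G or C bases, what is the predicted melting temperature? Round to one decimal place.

Length n = 39. Scanning the sequence gives A=13, G=11, T=9, C=6.
G+C = 17, so %GC = 17/39 × 100 = 43.59%
Salt term: 16.6 × (0) = 0
GC term: 0.41 × 43.59 = 17.872; length term: −675/39 = −17.308
Tm = 81.5 + (0) + 17.872 − 17.308 = 82.064 → 82.1°C

82.1°C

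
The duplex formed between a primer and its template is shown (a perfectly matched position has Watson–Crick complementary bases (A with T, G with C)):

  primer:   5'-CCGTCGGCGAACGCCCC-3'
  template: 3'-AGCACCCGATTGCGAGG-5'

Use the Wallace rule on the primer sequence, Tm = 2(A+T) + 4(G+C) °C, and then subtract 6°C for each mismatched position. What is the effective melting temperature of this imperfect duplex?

38°C

Primer base counts: A=2, T=1, G=5, C=9 → A+T=3, G+C=14
Perfect-match Tm = 2(3) + 4(14) = 6 + 56 = 62°C
Mismatches (positions where the bases are not complementary): 4 (at positions 1, 5, 9, 15)
Effective Tm = 62 − 4×6 = 62 − 24 = 38°C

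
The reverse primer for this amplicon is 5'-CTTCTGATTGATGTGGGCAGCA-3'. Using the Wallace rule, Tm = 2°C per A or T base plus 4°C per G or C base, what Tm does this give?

Counting bases: A=4, C=4, T=7, G=7
A+T = 11, G+C = 11
Tm = 2(11) + 4(11) = 22 + 44 = 66°C

66°C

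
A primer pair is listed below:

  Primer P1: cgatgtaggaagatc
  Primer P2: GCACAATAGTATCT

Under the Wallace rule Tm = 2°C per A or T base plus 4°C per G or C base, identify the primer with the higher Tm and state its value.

Primer P1, 44°C

Primer P1: A+T=8, G+C=7 → Tm = 2(8)+4(7) = 44°C
Primer P2: A+T=9, G+C=5 → Tm = 2(9)+4(5) = 38°C
44°C vs 38°C → primer P1 is higher.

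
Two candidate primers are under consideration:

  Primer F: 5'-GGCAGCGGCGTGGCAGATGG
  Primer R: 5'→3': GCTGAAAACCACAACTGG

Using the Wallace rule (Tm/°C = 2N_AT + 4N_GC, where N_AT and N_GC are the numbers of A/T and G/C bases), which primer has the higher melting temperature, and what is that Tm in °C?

Primer F, 70°C

Primer F: A+T=5, G+C=15 → Tm = 2(5)+4(15) = 70°C
Primer R: A+T=9, G+C=9 → Tm = 2(9)+4(9) = 54°C
70°C vs 54°C → primer F is higher.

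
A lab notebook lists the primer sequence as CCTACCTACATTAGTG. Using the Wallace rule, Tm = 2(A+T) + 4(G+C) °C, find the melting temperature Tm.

C=5, G=2, T=5, A=4
A+T = 9, G+C = 7
Tm = 4·7 + 2·9 = 28 + 18 = 46°C

46°C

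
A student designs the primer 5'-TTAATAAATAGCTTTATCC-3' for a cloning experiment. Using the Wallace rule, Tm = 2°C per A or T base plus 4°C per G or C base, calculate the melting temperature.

46°C

Scanning the sequence gives T=8, G=1, A=7, C=3.
So N_AT = 15 and N_GC = 4.
Tm = 4·4 + 2·15 = 16 + 30 = 46°C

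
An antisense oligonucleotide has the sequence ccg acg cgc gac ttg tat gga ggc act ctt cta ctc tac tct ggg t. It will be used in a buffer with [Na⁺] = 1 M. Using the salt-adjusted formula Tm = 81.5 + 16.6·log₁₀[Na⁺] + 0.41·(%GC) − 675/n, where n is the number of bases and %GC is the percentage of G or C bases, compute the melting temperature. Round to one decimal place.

Length n = 46. Counting bases: G=12, C=14, T=13, A=7
G+C = 26, so %GC = 26/46 × 100 = 56.522%
Salt term: 16.6 × (0) = 0
GC term: 0.41 × 56.522 = 23.174; length term: −675/46 = −14.674
Tm = 81.5 + (0) + 23.174 − 14.674 = 90 → 90.0°C

90.0°C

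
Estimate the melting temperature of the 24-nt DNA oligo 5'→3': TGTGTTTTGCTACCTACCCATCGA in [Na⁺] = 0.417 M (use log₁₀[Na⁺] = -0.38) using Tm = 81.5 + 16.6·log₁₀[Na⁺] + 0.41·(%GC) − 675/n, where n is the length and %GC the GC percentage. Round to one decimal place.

65.9°C

Length n = 24. G=4, T=9, A=4, C=7
G+C = 11, so %GC = 11/24 × 100 = 45.833%
Salt term: 16.6 × (-0.38) = -6.308
GC term: 0.41 × 45.833 = 18.792; length term: −675/24 = −28.125
Tm = 81.5 + (-6.308) + 18.792 − 28.125 = 65.859 → 65.9°C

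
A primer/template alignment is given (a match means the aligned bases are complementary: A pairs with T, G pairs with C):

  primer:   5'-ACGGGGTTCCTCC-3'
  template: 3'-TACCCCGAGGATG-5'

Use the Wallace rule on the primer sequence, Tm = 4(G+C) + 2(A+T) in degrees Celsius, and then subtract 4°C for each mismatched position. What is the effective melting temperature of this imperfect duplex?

32°C

Primer base counts: A=1, T=3, G=4, C=5 → A+T=4, G+C=9
Perfect-match Tm = 2(4) + 4(9) = 8 + 36 = 44°C
Mismatches (positions where the bases are not complementary): 3 (at positions 2, 7, 12)
Effective Tm = 44 − 3×4 = 44 − 12 = 32°C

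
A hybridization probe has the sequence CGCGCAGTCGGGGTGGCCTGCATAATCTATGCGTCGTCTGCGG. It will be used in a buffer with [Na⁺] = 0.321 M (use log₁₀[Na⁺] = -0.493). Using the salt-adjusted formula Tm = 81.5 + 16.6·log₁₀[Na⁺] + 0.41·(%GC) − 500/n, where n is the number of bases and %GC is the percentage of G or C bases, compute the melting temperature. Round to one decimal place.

Length n = 43. Counting bases: G=16, T=10, C=12, A=5
G+C = 28, so %GC = 28/43 × 100 = 65.116%
Salt term: 16.6 × (-0.493) = -8.184
GC term: 0.41 × 65.116 = 26.698; length term: −500/43 = −11.628
Tm = 81.5 + (-8.184) + 26.698 − 11.628 = 88.386 → 88.4°C

88.4°C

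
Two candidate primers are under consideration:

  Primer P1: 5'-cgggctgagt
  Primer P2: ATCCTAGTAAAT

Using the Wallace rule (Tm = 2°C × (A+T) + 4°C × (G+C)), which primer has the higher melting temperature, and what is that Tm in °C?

Primer P1: A+T=3, G+C=7 → Tm = 2(3)+4(7) = 34°C
Primer P2: A+T=9, G+C=3 → Tm = 2(9)+4(3) = 30°C
34°C vs 30°C → primer P1 is higher.

Primer P1, 34°C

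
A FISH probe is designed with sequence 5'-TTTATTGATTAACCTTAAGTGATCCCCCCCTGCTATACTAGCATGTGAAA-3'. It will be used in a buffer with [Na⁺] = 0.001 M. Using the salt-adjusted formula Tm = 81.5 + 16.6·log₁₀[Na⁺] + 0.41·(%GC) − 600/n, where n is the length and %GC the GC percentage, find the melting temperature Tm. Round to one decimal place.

35.3°C

Length n = 50. Counting bases: A=14, C=12, G=7, T=17
G+C = 19, so %GC = 19/50 × 100 = 38%
Salt term: 16.6 × (-3) = -49.8
GC term: 0.41 × 38 = 15.58; length term: −600/50 = −12
Tm = 81.5 + (-49.8) + 15.58 − 12 = 35.28 → 35.3°C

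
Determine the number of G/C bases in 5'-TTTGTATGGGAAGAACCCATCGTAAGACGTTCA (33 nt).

14

Scanning the sequence gives T=9, C=6, G=8, A=10.
G+C = 8 + 6 = 14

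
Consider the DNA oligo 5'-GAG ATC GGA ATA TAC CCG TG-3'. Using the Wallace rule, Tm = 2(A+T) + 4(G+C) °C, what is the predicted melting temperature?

Base counts: A=6, C=4, G=6, T=4
AT pairs contribute 10, GC pairs contribute 10.
Tm = 4·10 + 2·10 = 40 + 20 = 60°C

60°C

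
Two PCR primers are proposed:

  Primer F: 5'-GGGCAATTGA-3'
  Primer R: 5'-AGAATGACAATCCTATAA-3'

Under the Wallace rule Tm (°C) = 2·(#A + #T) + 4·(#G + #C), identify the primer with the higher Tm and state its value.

Primer F: A+T=5, G+C=5 → Tm = 2(5)+4(5) = 30°C
Primer R: A+T=13, G+C=5 → Tm = 2(13)+4(5) = 46°C
30°C vs 46°C → primer R is higher.

Primer R, 46°C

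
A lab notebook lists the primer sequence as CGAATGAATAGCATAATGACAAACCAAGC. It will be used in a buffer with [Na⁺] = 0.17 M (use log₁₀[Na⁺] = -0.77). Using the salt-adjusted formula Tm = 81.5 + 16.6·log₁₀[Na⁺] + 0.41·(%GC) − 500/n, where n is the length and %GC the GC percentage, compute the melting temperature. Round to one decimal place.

Length n = 29. C=6, T=4, A=14, G=5
G+C = 11, so %GC = 11/29 × 100 = 37.931%
Salt term: 16.6 × (-0.77) = -12.782
GC term: 0.41 × 37.931 = 15.552; length term: −500/29 = −17.241
Tm = 81.5 + (-12.782) + 15.552 − 17.241 = 67.029 → 67.0°C

67.0°C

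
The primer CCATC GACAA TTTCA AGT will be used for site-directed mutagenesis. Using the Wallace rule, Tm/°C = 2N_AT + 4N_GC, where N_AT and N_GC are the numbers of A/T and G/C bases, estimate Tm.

Scanning the sequence gives G=2, T=5, A=6, C=5.
So N_AT = 11 and N_GC = 7.
Tm = 2(11) + 4(7) = 22 + 28 = 50°C

50°C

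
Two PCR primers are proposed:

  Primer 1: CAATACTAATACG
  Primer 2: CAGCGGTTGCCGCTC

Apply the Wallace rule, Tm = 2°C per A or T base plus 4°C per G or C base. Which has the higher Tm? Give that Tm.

Primer 2, 52°C

Primer 1: A+T=9, G+C=4 → Tm = 2(9)+4(4) = 34°C
Primer 2: A+T=4, G+C=11 → Tm = 2(4)+4(11) = 52°C
34°C vs 52°C → primer 2 is higher.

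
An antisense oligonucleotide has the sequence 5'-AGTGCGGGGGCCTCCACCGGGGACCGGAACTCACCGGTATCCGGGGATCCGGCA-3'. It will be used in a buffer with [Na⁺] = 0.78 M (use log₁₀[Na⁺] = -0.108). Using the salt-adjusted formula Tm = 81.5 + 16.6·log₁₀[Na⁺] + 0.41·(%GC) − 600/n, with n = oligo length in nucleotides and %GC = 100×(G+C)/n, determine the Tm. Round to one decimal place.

Length n = 54. Scanning the sequence gives A=9, T=6, G=21, C=18.
G+C = 39, so %GC = 39/54 × 100 = 72.222%
Salt term: 16.6 × (-0.108) = -1.793
GC term: 0.41 × 72.222 = 29.611; length term: −600/54 = −11.111
Tm = 81.5 + (-1.793) + 29.611 − 11.111 = 98.207 → 98.2°C

98.2°C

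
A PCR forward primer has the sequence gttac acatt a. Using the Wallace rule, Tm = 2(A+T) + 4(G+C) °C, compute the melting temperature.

A=4, G=1, T=4, C=2
AT pairs contribute 8, GC pairs contribute 3.
Tm = 2×8 + 4×3 = 28°C

28°C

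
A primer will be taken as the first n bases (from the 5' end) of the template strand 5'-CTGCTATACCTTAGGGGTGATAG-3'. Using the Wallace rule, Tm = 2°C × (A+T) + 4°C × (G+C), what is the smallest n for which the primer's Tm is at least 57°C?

n = 19

First 18 bases: CTGCTATACCTTAGGGGT → Tm = 54°C (< 57°C)
First 19 bases: CTGCTATACCTTAGGGGTG → Tm = 58°C (≥ 57°C)
Each additional base adds 2°C (A/T) or 4°C (G/C), so Tm is non-decreasing in n; n = 19 is the first length to reach 57°C.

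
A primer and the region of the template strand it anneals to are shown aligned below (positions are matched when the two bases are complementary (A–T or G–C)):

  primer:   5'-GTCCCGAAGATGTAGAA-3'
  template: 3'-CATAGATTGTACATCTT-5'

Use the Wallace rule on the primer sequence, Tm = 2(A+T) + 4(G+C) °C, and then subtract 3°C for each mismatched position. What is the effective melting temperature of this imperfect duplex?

Primer base counts: A=6, T=3, G=5, C=3 → A+T=9, G+C=8
Perfect-match Tm = 2(9) + 4(8) = 18 + 32 = 50°C
Mismatches (positions where the bases are not complementary): 4 (at positions 3, 4, 6, 9)
Effective Tm = 50 − 4×3 = 50 − 12 = 38°C

38°C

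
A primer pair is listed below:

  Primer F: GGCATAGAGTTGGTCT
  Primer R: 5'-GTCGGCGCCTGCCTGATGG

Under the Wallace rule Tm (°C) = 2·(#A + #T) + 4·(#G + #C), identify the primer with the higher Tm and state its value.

Primer R, 66°C

Primer F: A+T=8, G+C=8 → Tm = 2(8)+4(8) = 48°C
Primer R: A+T=5, G+C=14 → Tm = 2(5)+4(14) = 66°C
48°C vs 66°C → primer R is higher.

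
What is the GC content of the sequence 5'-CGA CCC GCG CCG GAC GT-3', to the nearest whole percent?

82%

Counting bases: A=2, C=8, G=6, T=1
G+C = 6 + 8 = 14 out of 17 bases
%GC = 14/17 × 100 = 82.35% ≈ 82%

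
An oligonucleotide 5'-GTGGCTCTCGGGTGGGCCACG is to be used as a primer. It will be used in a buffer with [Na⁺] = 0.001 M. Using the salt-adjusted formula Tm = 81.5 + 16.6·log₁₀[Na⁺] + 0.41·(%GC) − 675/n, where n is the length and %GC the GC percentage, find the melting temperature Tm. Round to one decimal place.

Length n = 21. Base counts: A=1, C=6, T=4, G=10
G+C = 16, so %GC = 16/21 × 100 = 76.19%
Salt term: 16.6 × (-3) = -49.8
GC term: 0.41 × 76.19 = 31.238; length term: −675/21 = −32.143
Tm = 81.5 + (-49.8) + 31.238 − 32.143 = 30.795 → 30.8°C

30.8°C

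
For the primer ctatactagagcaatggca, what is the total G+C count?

8

Counting bases: A=7, G=4, T=4, C=4
Total G or C: 4 + 4 = 8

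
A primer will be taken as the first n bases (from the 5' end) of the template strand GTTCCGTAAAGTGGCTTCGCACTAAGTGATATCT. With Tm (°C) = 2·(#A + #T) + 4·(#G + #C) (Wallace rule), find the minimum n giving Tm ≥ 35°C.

n = 13

First 12 bases: GTTCCGTAAAGT → Tm = 34°C (< 35°C)
First 13 bases: GTTCCGTAAAGTG → Tm = 38°C (≥ 35°C)
Since every base adds ≥2°C, Tm only increases with n, so the threshold is first crossed at n = 13.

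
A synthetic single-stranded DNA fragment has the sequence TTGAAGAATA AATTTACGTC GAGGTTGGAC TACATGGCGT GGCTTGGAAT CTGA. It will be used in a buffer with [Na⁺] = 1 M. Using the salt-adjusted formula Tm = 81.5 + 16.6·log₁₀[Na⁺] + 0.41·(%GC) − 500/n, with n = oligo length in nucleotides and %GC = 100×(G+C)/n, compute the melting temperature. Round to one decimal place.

89.7°C

Length n = 54. Scanning the sequence gives C=7, A=15, T=16, G=16.
G+C = 23, so %GC = 23/54 × 100 = 42.593%
Salt term: 16.6 × (0) = 0
GC term: 0.41 × 42.593 = 17.463; length term: −500/54 = −9.259
Tm = 81.5 + (0) + 17.463 − 9.259 = 89.704 → 89.7°C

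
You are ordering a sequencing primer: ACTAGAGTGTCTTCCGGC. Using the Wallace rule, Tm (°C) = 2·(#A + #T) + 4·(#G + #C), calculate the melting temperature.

Counting bases: T=5, A=3, C=5, G=5
So N_AT = 8 and N_GC = 10.
Tm = 2(8) + 4(10) = 16 + 40 = 56°C

56°C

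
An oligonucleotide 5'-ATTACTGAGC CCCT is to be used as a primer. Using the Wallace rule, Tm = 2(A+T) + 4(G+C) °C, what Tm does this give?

42°C

Counting bases: G=2, C=5, A=3, T=4
A+T = 7, G+C = 7
Tm = 2×7 + 4×7 = 42°C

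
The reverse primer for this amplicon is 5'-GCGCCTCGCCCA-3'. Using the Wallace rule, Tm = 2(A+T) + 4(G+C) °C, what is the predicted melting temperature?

Base counts: T=1, G=3, A=1, C=7
A+T = 2, G+C = 10
Tm = 2(2) + 4(10) = 4 + 40 = 44°C

44°C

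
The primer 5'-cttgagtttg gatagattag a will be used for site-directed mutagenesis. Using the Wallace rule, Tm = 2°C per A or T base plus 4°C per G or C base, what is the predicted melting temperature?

Scanning the sequence gives T=8, C=1, A=6, G=6.
So N_AT = 14 and N_GC = 7.
Tm = 2(14) + 4(7) = 28 + 28 = 56°C

56°C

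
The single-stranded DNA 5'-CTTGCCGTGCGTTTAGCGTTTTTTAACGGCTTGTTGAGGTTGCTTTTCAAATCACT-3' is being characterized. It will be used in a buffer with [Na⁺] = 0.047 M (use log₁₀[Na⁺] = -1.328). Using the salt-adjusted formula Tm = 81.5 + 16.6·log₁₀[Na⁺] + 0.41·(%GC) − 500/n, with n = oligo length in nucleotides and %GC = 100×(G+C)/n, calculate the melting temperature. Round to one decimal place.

68.1°C

Length n = 56. Counting bases: A=8, G=13, T=24, C=11
G+C = 24, so %GC = 24/56 × 100 = 42.857%
Salt term: 16.6 × (-1.328) = -22.045
GC term: 0.41 × 42.857 = 17.571; length term: −500/56 = −8.929
Tm = 81.5 + (-22.045) + 17.571 − 8.929 = 68.097 → 68.1°C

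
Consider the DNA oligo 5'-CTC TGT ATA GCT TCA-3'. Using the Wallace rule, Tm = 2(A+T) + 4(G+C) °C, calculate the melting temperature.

Scanning the sequence gives C=4, T=6, G=2, A=3.
So N_AT = 9 and N_GC = 6.
Tm = 4·6 + 2·9 = 24 + 18 = 42°C

42°C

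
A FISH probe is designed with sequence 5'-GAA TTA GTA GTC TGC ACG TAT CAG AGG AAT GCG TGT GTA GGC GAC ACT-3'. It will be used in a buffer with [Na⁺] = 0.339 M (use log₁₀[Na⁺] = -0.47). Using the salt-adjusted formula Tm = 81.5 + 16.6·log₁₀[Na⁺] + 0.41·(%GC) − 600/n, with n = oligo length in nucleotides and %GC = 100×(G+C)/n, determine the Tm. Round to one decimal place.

Length n = 48. Base counts: T=12, C=8, A=13, G=15
G+C = 23, so %GC = 23/48 × 100 = 47.917%
Salt term: 16.6 × (-0.47) = -7.802
GC term: 0.41 × 47.917 = 19.646; length term: −600/48 = −12.5
Tm = 81.5 + (-7.802) + 19.646 − 12.5 = 80.844 → 80.8°C

80.8°C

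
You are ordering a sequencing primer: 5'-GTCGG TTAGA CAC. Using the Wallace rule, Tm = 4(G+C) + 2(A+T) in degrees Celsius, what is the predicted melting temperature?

40°C

Scanning the sequence gives A=3, T=3, C=3, G=4.
So N_AT = 6 and N_GC = 7.
Tm = 2×6 + 4×7 = 40°C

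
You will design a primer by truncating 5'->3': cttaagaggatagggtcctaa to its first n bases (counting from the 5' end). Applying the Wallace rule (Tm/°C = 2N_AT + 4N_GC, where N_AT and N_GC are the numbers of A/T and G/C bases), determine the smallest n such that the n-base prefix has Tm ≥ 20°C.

n = 8

First 7 bases: CTTAAGA → Tm = 18°C (< 20°C)
First 8 bases: CTTAAGAG → Tm = 22°C (≥ 20°C)
Each additional base adds 2°C (A/T) or 4°C (G/C), so Tm is non-decreasing in n; n = 8 is the first length to reach 20°C.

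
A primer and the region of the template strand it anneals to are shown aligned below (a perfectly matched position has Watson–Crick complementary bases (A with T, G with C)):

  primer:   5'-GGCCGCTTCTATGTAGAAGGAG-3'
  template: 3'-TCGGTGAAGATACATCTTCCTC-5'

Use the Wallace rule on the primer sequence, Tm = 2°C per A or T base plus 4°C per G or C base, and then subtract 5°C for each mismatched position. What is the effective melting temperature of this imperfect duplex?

Primer base counts: A=5, T=5, G=8, C=4 → A+T=10, G+C=12
Perfect-match Tm = 2(10) + 4(12) = 20 + 48 = 68°C
Mismatches (positions where the bases are not complementary): 2 (at positions 1, 5)
Effective Tm = 68 − 2×5 = 68 − 10 = 58°C

58°C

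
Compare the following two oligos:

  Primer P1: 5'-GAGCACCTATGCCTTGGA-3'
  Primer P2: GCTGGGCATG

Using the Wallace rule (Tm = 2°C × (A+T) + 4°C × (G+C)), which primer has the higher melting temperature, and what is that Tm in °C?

Primer P1, 56°C

Primer P1: A+T=8, G+C=10 → Tm = 2(8)+4(10) = 56°C
Primer P2: A+T=3, G+C=7 → Tm = 2(3)+4(7) = 34°C
56°C vs 34°C → primer P1 is higher.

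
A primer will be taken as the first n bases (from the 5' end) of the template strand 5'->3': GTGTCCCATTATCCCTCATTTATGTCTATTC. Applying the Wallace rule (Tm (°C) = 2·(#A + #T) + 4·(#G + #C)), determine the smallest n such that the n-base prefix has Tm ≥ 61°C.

First 21 bases: GTGTCCCATTATCCCTCATTT → Tm = 60°C (< 61°C)
First 22 bases: GTGTCCCATTATCCCTCATTTA → Tm = 62°C (≥ 61°C)
Since every base adds ≥2°C, Tm only increases with n, so the threshold is first crossed at n = 22.

n = 22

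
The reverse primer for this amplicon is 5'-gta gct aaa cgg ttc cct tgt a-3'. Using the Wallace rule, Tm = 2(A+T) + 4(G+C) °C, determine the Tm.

T=7, A=5, G=5, C=5
So N_AT = 12 and N_GC = 10.
Tm = 4·10 + 2·12 = 40 + 24 = 64°C

64°C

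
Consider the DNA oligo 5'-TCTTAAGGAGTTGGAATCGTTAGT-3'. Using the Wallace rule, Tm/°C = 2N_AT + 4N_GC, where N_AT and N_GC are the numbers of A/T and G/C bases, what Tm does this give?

66°C

Base counts: T=9, A=6, C=2, G=7
So N_AT = 15 and N_GC = 9.
Tm = 4·9 + 2·15 = 36 + 30 = 66°C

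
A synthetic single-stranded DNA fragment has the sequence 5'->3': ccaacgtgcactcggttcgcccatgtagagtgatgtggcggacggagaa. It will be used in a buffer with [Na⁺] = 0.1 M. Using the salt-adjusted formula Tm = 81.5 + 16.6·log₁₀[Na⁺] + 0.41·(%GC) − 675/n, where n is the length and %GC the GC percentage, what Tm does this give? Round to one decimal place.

Length n = 49. Scanning the sequence gives A=11, T=9, G=17, C=12.
G+C = 29, so %GC = 29/49 × 100 = 59.184%
Salt term: 16.6 × (-1) = -16.6
GC term: 0.41 × 59.184 = 24.265; length term: −675/49 = −13.776
Tm = 81.5 + (-16.6) + 24.265 − 13.776 = 75.389 → 75.4°C

75.4°C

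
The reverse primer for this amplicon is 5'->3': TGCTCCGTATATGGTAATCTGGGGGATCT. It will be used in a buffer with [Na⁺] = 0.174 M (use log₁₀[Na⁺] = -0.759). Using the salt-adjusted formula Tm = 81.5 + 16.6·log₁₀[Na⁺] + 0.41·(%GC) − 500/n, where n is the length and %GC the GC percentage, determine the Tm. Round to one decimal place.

Length n = 29. Base counts: T=10, C=5, A=5, G=9
G+C = 14, so %GC = 14/29 × 100 = 48.276%
Salt term: 16.6 × (-0.759) = -12.599
GC term: 0.41 × 48.276 = 19.793; length term: −500/29 = −17.241
Tm = 81.5 + (-12.599) + 19.793 − 17.241 = 71.453 → 71.5°C

71.5°C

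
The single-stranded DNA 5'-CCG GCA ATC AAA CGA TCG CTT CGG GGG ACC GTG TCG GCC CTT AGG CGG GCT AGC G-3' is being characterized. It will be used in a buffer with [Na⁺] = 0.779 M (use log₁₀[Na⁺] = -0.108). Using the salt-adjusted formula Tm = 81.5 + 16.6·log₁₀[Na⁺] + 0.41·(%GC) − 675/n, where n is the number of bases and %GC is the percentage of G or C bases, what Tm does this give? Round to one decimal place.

95.0°C

Length n = 55. Scanning the sequence gives C=17, T=9, A=9, G=20.
G+C = 37, so %GC = 37/55 × 100 = 67.273%
Salt term: 16.6 × (-0.108) = -1.793
GC term: 0.41 × 67.273 = 27.582; length term: −675/55 = −12.273
Tm = 81.5 + (-1.793) + 27.582 − 12.273 = 95.016 → 95.0°C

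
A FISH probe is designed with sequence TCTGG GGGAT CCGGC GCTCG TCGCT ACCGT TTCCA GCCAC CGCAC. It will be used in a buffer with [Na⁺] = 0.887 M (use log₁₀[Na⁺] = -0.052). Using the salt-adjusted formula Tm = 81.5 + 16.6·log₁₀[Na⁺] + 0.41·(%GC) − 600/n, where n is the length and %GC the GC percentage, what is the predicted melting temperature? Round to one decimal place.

Length n = 45. Counting bases: T=9, C=18, A=5, G=13
G+C = 31, so %GC = 31/45 × 100 = 68.889%
Salt term: 16.6 × (-0.052) = -0.863
GC term: 0.41 × 68.889 = 28.244; length term: −600/45 = −13.333
Tm = 81.5 + (-0.863) + 28.244 − 13.333 = 95.548 → 95.5°C

95.5°C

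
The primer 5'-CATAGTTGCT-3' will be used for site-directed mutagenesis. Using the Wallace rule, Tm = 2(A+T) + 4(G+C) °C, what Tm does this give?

Base counts: C=2, A=2, T=4, G=2
A+T = 6, G+C = 4
Tm = 2(6) + 4(4) = 12 + 16 = 28°C

28°C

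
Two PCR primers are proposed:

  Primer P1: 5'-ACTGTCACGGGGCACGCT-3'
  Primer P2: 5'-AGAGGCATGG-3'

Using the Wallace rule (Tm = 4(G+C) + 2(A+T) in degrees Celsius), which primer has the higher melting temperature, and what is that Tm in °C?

Primer P1: A+T=6, G+C=12 → Tm = 2(6)+4(12) = 60°C
Primer P2: A+T=4, G+C=6 → Tm = 2(4)+4(6) = 32°C
60°C vs 32°C → primer P1 is higher.

Primer P1, 60°C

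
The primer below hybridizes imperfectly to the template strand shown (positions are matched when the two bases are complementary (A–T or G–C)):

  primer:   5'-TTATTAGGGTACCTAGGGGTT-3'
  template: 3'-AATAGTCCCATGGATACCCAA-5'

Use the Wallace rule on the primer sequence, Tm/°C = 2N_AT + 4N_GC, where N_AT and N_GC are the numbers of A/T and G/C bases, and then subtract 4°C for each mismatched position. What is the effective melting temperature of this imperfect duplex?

Primer base counts: A=4, T=8, G=7, C=2 → A+T=12, G+C=9
Perfect-match Tm = 2(12) + 4(9) = 24 + 36 = 60°C
Mismatches (positions where the bases are not complementary): 2 (at positions 5, 16)
Effective Tm = 60 − 2×4 = 60 − 8 = 52°C

52°C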